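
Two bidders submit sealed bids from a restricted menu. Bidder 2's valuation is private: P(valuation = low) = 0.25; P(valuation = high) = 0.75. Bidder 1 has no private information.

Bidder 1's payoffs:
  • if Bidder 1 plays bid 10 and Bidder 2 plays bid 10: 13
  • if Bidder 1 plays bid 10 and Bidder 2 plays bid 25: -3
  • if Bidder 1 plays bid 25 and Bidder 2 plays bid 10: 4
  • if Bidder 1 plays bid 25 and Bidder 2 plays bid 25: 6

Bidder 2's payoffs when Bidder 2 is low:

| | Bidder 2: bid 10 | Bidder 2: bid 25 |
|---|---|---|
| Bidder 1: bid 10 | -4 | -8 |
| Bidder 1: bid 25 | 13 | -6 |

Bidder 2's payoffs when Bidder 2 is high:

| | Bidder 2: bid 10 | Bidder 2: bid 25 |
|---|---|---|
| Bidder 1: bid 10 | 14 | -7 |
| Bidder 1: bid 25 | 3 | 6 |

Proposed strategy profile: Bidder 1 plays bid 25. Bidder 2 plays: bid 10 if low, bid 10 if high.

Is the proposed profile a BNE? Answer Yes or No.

No

Bidder 1 plays bid 25: E[bid 25] = 0.25·(4) + 0.75·(4) = 4; E[bid 10] = 13. Not best-responding. ✗
Bidder 2 (valuation low), facing bid 25: bid 10 gives 13, bid 25 gives -6. Proposed bid 10 is best. ✓
Bidder 2 (valuation high), facing bid 25: bid 10 gives 3, bid 25 gives 6. Proposed bid 10 is not best — profitable deviation exists. ✗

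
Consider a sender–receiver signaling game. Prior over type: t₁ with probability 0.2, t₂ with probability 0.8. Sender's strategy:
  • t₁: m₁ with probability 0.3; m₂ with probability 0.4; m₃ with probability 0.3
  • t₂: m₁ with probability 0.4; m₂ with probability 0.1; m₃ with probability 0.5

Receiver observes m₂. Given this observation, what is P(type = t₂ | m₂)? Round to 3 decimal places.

P(m₂) = 0.2·0.4 + 0.8·0.1 = 0.16
P(t₂ | m₂) = (0.8·0.1) / 0.16 = 0.08 / 0.16 = 0.5

0.500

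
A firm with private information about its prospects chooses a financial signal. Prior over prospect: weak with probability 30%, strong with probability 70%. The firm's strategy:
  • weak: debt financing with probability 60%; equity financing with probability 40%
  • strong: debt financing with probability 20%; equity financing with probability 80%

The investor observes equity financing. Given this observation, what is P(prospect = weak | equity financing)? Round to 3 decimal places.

P(equity financing) = 0.3·0.4 + 0.7·0.8 = 0.68
P(weak | equity financing) = (0.3·0.4) / 0.68 = 0.12 / 0.68 = 0.176471

0.176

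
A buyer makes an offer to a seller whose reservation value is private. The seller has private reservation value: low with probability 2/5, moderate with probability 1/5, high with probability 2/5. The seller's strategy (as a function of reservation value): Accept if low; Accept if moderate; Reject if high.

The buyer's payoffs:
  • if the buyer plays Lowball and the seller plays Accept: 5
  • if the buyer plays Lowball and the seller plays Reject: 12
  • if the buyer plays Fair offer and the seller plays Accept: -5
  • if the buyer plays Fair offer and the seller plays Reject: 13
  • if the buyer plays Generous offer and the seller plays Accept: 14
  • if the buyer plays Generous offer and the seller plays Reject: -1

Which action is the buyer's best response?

Generous offer

Compute the buyer's expected payoff for each action, taking the expectation over the seller's type.
E[Lowball] = 2/5·(5) + 1/5·(5) + 2/5·(12) = 39/5
E[Fair offer] = 2/5·(-5) + 1/5·(-5) + 2/5·(13) = 11/5
E[Generous offer] = 2/5·(14) + 1/5·(14) + 2/5·(-1) = 8
Best response: Generous offer (8 is the largest).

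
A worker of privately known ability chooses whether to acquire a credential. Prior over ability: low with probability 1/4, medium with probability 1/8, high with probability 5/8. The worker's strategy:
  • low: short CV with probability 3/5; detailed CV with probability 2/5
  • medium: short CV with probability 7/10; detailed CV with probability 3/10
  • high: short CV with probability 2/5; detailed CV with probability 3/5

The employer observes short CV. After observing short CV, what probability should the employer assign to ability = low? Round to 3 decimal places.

P(short CV) = (1/4)·(3/5) + (1/8)·(7/10) + (5/8)·(2/5) = 39/80
P(low | short CV) = ((1/4)·(3/5)) / (39/80) = (3/20) / (39/80) = 4/13

0.308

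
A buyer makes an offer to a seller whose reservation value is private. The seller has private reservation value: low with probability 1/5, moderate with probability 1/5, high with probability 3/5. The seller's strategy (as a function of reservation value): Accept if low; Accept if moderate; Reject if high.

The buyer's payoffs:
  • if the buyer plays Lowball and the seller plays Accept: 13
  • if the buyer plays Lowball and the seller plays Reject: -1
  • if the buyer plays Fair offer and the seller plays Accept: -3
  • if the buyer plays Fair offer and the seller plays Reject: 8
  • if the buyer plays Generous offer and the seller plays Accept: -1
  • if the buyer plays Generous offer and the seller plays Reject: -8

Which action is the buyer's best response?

E[Lowball] = 1/5·(13) + 1/5·(13) + 3/5·(-1) = 23/5
E[Fair offer] = 1/5·(-3) + 1/5·(-3) + 3/5·(8) = 18/5
E[Generous offer] = 1/5·(-1) + 1/5·(-1) + 3/5·(-8) = -26/5
Best response: Lowball (23/5 is the largest).

Lowball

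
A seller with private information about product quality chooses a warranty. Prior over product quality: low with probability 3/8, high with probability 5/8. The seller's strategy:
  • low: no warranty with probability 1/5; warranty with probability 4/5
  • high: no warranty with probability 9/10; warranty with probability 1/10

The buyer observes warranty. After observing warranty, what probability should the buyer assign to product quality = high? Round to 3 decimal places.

0.172

P(warranty) = (3/8)·(4/5) + (5/8)·(1/10) = 29/80
P(high | warranty) = ((5/8)·(1/10)) / (29/80) = (1/16) / (29/80) = 5/29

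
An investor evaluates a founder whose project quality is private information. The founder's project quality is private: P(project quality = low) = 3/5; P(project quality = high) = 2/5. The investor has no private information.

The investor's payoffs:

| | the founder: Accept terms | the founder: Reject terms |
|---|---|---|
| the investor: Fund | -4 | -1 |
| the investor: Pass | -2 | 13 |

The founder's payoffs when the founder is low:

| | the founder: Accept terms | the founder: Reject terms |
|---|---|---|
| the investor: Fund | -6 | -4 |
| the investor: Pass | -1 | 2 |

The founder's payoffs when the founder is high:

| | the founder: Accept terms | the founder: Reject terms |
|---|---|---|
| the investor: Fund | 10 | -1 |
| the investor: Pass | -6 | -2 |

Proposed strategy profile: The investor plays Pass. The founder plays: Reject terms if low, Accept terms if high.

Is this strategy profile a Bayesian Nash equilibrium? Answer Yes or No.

No

The investor plays Pass: E[Pass] = 3/5·(13) + 2/5·(-2) = 7; E[Fund] = -11/5. Best-responding. ✓
The founder (project quality low), facing Pass: Accept terms gives -1, Reject terms gives 2. Proposed Reject terms is best. ✓
The founder (project quality high), facing Pass: Accept terms gives -6, Reject terms gives -2. Proposed Accept terms is not best — profitable deviation exists. ✗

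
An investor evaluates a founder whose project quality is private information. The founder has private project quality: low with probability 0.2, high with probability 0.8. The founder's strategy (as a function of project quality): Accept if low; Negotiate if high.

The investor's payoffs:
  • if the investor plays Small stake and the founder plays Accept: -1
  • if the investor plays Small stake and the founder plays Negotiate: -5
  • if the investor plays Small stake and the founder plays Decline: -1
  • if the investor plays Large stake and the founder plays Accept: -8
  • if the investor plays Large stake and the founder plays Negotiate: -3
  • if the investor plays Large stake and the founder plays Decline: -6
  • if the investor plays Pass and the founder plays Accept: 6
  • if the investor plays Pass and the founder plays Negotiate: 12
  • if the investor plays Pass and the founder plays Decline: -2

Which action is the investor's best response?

Pass

Compute the investor's expected payoff for each action, taking the expectation over the founder's type.
E[Small stake] = 0.2·(-1) + 0.8·(-5) = -4.2
E[Large stake] = 0.2·(-8) + 0.8·(-3) = -4
E[Pass] = 0.2·(6) + 0.8·(12) = 10.8
Best response: Pass (10.8 is the largest).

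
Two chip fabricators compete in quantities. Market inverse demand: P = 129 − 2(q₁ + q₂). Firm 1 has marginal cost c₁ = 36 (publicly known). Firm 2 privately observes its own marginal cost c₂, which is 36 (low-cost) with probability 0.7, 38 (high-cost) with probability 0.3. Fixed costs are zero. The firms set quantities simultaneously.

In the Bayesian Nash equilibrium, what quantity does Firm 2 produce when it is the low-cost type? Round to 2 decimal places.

Type-c best response for Firm 2: q₂(c) = (129 − c)/4 − q₁/2.
Firm 1 maximizes expected profit; its first-order condition is 129 − 4q₁ − 2E[q₂] − 36 = 0.
Substituting E[q₂] and solving: E[c₂] = 36.6, so q₁ = (129 − 2·36 + 36.6)/6 = 15.6.
q₂(low-cost) = (129 − 36 − 2·15.6)/4 = 15.45.

15.45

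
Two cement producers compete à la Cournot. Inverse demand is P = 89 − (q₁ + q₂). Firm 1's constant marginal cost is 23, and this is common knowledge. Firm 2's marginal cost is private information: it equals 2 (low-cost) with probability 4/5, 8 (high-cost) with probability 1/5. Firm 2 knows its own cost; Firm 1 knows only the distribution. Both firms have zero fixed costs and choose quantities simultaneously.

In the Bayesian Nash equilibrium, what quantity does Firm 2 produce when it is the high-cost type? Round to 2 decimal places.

32.80

Type-c best response for Firm 2: q₂(c) = (89 − c)/2 − q₁/2.
Firm 1 maximizes expected profit; its first-order condition is 89 − 2q₁ − E[q₂] − 23 = 0.
Substituting E[q₂] and solving: E[c₂] = 3.2, so q₁ = (89 − 2·23 + 3.2)/3 = 15.4.
q₂(high-cost) = (89 − 8 − 15.4)/2 = 32.8.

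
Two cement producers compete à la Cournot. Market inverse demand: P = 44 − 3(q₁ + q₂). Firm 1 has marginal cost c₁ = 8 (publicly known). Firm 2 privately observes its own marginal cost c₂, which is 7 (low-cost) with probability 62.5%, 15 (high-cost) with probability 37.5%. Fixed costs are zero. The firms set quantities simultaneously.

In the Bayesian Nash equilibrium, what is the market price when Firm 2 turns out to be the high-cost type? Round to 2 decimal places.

Firm 2 with cost c maximizes (44 − 3(q₁+q₂) − c)·q₂, giving q₂(c) = (44 − c − 3q₁)/6.
E[c₂] = 0.625·7 + 0.375·15 = 10
Firm 1's FOC against E[q₂] yields q₁ = (44 − 2·8 + E[c₂])/9 = (44 − 16 + 10)/9 = 4.22222.
q₂(high-cost) = 2.72222, so P = 44 − 3·(4.22222 + 2.72222) = 23.1667.

23.17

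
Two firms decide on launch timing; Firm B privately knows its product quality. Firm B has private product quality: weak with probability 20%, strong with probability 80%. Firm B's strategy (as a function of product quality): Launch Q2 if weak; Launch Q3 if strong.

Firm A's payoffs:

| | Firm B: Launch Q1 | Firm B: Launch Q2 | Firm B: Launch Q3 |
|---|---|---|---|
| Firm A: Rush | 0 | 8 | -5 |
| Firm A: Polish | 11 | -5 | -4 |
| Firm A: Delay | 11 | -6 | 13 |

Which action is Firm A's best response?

Delay

E[Rush] = 0.2·(8) + 0.8·(-5) = -2.4
E[Polish] = 0.2·(-5) + 0.8·(-4) = -4.2
E[Delay] = 0.2·(-6) + 0.8·(13) = 9.2
Best response: Delay (9.2 is the largest).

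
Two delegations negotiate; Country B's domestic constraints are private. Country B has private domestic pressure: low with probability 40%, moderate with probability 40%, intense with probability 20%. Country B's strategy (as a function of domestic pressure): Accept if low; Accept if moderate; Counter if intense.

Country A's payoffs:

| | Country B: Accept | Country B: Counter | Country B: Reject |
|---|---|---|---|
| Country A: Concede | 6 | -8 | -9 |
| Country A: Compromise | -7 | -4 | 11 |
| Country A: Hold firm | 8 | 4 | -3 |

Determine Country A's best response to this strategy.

E[Concede] = 0.4·(6) + 0.4·(6) + 0.2·(-8) = 3.2
E[Compromise] = 0.4·(-7) + 0.4·(-7) + 0.2·(-4) = -6.4
E[Hold firm] = 0.4·(8) + 0.4·(8) + 0.2·(4) = 7.2
Best response: Hold firm (7.2 is the largest).

Hold firm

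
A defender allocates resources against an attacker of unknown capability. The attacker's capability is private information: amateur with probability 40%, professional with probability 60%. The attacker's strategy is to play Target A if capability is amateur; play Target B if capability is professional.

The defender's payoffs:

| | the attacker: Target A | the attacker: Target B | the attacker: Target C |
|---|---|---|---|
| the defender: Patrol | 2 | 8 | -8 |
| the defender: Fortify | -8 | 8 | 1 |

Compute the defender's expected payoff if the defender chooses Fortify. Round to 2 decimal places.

E[Fortify] = 0.4·(-8) + 0.6·8 = (-3.2) + 4.8 = 1.6

1.60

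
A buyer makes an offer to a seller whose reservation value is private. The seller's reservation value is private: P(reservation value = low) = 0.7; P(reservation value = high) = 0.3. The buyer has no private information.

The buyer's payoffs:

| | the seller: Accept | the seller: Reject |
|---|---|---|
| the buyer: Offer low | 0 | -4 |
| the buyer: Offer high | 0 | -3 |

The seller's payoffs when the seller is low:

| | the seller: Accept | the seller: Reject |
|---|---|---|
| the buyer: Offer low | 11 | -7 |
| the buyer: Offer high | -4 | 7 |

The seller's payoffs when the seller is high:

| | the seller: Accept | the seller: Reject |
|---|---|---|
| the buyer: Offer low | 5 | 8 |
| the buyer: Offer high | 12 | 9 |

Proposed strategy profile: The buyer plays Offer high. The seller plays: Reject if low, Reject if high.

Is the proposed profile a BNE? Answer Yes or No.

No

The buyer plays Offer high: E[Offer high] = 0.7·(-3) + 0.3·(-3) = -3; E[Offer low] = -4. Best-responding. ✓
The seller (reservation value low), facing Offer high: Accept gives -4, Reject gives 7. Proposed Reject is best. ✓
The seller (reservation value high), facing Offer high: Accept gives 12, Reject gives 9. Proposed Reject is not best — profitable deviation exists. ✗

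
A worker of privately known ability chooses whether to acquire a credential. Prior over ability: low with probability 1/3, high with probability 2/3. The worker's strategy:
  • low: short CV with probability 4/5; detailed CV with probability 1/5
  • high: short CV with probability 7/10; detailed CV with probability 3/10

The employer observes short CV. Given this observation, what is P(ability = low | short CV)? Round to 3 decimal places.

0.364

P(short CV) = (1/3)·(4/5) + (2/3)·(7/10) = 11/15
P(low | short CV) = ((1/3)·(4/5)) / (11/15) = (4/15) / (11/15) = 4/11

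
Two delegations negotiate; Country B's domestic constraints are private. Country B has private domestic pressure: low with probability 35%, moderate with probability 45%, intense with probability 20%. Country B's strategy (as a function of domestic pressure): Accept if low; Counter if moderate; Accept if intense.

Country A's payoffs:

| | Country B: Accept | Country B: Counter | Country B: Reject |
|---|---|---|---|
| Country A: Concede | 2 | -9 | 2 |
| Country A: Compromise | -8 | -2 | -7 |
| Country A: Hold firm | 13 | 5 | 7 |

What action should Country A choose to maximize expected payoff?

Compute Country A's expected payoff for each action, taking the expectation over Country B's type.
E[Concede] = 0.35·(2) + 0.45·(-9) + 0.2·(2) = -2.95
E[Compromise] = 0.35·(-8) + 0.45·(-2) + 0.2·(-8) = -5.3
E[Hold firm] = 0.35·(13) + 0.45·(5) + 0.2·(13) = 9.4
Best response: Hold firm (9.4 is the largest).

Hold firm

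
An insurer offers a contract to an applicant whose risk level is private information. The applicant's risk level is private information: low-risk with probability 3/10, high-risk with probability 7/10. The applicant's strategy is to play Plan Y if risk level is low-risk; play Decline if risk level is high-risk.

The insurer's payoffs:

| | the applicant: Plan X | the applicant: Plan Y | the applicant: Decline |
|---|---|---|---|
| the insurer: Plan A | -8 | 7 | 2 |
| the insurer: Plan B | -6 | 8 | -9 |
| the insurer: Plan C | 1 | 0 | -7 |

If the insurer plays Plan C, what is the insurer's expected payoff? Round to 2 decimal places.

E[Plan C] = 3/10·0 + 7/10·(-7) = 0 + (-49/10) = -49/10

-4.90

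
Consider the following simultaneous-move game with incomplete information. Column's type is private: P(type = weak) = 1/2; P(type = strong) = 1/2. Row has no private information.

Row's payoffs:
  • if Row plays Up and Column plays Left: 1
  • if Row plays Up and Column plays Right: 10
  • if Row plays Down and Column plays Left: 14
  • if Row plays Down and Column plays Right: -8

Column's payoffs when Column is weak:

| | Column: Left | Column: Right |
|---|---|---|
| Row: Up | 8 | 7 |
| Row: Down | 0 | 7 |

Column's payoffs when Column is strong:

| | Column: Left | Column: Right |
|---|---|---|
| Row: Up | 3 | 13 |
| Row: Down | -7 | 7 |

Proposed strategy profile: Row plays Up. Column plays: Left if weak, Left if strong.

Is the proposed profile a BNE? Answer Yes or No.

A profile is a BNE iff every type of every player is best-responding given beliefs about the other side.
Row plays Up: E[Up] = 1/2·(1) + 1/2·(1) = 1; E[Down] = 14. Not best-responding. ✗
Column (type weak), facing Up: Left gives 8, Right gives 7. Proposed Left is best. ✓
Column (type strong), facing Up: Left gives 3, Right gives 13. Proposed Left is not best — profitable deviation exists. ✗

No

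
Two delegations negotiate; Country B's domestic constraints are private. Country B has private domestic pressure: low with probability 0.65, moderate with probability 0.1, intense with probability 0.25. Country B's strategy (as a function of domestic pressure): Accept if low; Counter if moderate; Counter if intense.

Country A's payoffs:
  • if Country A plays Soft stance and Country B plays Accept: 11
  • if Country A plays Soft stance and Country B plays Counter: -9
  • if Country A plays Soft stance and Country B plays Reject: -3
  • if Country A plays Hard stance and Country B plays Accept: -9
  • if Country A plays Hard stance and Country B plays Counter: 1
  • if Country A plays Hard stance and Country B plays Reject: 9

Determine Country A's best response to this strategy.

E[Soft stance] = 0.65·(11) + 0.1·(-9) + 0.25·(-9) = 4
E[Hard stance] = 0.65·(-9) + 0.1·(1) + 0.25·(1) = -5.5
Best response: Soft stance (4 is the largest).

Soft stance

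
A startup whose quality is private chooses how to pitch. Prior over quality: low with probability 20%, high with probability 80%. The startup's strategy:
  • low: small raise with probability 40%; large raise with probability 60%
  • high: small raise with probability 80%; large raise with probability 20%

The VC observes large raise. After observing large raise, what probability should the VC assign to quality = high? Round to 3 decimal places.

P(large raise) = 0.2·0.6 + 0.8·0.2 = 0.28
P(high | large raise) = (0.8·0.2) / 0.28 = 0.16 / 0.28 = 0.571429

0.571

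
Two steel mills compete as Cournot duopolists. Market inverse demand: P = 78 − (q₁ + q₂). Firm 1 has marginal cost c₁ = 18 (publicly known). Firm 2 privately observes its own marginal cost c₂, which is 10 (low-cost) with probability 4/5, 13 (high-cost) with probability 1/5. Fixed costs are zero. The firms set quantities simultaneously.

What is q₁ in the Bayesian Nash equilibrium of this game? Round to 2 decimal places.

17.53

Type-c best response for Firm 2: q₂(c) = (78 − c)/2 − q₁/2.
Firm 1 maximizes expected profit; its first-order condition is 78 − 2q₁ − E[q₂] − 18 = 0.
Substituting E[q₂] and solving: E[c₂] = 10.6, so q₁ = (78 − 2·18 + 10.6)/3 = 17.5333.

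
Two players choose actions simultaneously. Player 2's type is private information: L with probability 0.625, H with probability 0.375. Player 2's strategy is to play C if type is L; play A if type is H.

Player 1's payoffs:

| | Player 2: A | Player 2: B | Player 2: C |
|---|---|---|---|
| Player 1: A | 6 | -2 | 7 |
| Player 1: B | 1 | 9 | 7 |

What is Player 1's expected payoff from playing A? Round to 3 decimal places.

6.625

Take the expectation over Player 2's type, weighting each type's action by its prior probability.
E[A] = 0.625·7 + 0.375·6 = 4.375 + 2.25 = 6.625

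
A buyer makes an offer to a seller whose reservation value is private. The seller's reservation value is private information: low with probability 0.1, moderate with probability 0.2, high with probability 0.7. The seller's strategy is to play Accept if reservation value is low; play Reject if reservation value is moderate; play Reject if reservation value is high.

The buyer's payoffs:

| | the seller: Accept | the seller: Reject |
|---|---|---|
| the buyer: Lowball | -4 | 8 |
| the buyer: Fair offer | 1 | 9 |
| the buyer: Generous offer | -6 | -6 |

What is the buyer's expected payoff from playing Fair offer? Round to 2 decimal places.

8.20

E[Fair offer] = 0.1·1 + 0.2·9 + 0.7·9 = 0.1 + 1.8 + 6.3 = 8.2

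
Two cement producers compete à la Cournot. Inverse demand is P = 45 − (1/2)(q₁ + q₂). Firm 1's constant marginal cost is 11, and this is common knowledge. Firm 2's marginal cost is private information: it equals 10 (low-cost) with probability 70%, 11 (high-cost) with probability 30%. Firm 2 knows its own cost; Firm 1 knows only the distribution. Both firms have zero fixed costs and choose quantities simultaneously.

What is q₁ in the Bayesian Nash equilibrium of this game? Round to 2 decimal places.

Firm 2 with cost c maximizes (45 − (1/2)(q₁+q₂) − c)·q₂, giving q₂(c) = (45 − c − (1/2)q₁).
E[c₂] = 0.7·10 + 0.3·11 = 10.3
Firm 1's FOC against E[q₂] yields q₁ = (45 − 2·11 + E[c₂])/(3/2) = (45 − 22 + 10.3)/(3/2) = 22.2.

22.20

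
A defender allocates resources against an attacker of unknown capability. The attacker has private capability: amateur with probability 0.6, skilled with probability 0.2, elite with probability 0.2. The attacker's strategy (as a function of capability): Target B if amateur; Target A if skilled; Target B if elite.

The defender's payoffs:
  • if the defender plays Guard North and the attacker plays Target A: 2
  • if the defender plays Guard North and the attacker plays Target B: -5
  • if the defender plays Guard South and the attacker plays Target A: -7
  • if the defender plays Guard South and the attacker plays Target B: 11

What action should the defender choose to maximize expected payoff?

Guard South

Compute the defender's expected payoff for each action, taking the expectation over the attacker's type.
E[Guard North] = 0.6·(-5) + 0.2·(2) + 0.2·(-5) = -3.6
E[Guard South] = 0.6·(11) + 0.2·(-7) + 0.2·(11) = 7.4
Best response: Guard South (7.4 is the largest).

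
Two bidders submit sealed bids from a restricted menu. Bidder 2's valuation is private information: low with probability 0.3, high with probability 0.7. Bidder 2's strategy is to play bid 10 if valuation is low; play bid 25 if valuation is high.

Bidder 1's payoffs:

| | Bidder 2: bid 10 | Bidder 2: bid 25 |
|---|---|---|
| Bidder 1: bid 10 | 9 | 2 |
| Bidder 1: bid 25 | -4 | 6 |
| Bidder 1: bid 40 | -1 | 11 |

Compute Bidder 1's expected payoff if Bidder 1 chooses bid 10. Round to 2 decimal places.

E[bid 10] = 0.3·9 + 0.7·2 = 2.7 + 1.4 = 4.1

4.10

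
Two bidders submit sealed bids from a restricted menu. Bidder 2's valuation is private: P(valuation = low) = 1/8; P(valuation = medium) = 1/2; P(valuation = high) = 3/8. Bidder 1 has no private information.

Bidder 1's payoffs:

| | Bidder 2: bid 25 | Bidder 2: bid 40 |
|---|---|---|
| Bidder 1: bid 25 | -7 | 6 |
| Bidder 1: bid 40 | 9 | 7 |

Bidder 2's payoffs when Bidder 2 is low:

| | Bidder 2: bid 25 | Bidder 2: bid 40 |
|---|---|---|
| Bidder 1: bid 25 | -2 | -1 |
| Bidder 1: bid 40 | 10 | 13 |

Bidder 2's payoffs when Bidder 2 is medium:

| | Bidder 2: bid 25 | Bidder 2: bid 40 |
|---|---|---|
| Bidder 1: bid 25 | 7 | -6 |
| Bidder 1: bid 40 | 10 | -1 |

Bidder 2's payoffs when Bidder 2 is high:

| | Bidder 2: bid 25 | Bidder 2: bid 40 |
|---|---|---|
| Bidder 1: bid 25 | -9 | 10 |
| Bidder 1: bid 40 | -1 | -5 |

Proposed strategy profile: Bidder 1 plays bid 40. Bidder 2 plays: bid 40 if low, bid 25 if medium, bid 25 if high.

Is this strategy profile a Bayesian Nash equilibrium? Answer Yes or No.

Yes

Bidder 1 plays bid 40: E[bid 40] = 1/8·(7) + 1/2·(9) + 3/8·(9) = 35/4; E[bid 25] = -43/8. Best-responding. ✓
Bidder 2 (valuation low), facing bid 40: bid 25 gives 10, bid 40 gives 13. Proposed bid 40 is best. ✓
Bidder 2 (valuation medium), facing bid 40: bid 25 gives 10, bid 40 gives -1. Proposed bid 25 is best. ✓
Bidder 2 (valuation high), facing bid 40: bid 25 gives -1, bid 40 gives -5. Proposed bid 25 is best. ✓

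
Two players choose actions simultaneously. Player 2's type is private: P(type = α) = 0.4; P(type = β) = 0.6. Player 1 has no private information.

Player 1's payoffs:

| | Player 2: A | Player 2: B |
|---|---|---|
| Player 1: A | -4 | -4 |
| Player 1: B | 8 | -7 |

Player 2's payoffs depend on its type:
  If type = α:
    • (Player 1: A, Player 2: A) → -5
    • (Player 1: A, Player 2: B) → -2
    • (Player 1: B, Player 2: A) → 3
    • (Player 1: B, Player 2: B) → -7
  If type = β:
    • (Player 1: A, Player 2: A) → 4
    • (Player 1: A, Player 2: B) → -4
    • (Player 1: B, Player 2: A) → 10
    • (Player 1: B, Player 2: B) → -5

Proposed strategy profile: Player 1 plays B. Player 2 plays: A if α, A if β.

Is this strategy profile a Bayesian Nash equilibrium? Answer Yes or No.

A profile is a BNE iff every type of every player is best-responding given beliefs about the other side.
Player 1 plays B: E[B] = 0.4·(8) + 0.6·(8) = 8; E[A] = -4. Best-responding. ✓
Player 2 (type α), facing B: A gives 3, B gives -7. Proposed A is best. ✓
Player 2 (type β), facing B: A gives 10, B gives -5. Proposed A is best. ✓

Yes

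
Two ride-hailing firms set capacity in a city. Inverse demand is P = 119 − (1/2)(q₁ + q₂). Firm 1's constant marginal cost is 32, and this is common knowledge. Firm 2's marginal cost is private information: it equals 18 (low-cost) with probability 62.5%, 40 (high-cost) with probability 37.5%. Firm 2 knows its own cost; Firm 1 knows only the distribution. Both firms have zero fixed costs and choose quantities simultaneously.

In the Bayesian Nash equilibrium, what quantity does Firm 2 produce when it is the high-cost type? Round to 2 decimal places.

Type-c best response for Firm 2: q₂(c) = (119 − c) − q₁/2.
Firm 1 maximizes expected profit; its first-order condition is 119 − q₁ − (1/2)E[q₂] − 32 = 0.
Substituting E[q₂] and solving: E[c₂] = 26.25, so q₁ = (119 − 2·32 + 26.25)/(3/2) = 54.1667.
q₂(high-cost) = (119 − 40 − (1/2)·54.1667) = 51.9167.

51.92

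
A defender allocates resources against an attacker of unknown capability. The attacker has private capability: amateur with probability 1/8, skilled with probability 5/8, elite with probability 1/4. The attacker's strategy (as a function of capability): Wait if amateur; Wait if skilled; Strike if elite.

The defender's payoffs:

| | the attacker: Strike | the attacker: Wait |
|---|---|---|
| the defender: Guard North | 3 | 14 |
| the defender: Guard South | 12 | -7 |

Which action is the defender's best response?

Guard North

E[Guard North] = 1/8·(14) + 5/8·(14) + 1/4·(3) = 45/4
E[Guard South] = 1/8·(-7) + 5/8·(-7) + 1/4·(12) = -9/4
Best response: Guard North (45/4 is the largest).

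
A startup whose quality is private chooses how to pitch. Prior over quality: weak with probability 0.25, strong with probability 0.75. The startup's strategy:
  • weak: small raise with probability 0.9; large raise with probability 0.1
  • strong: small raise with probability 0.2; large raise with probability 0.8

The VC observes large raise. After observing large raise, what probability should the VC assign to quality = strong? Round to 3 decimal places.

P(large raise) = 0.25·0.1 + 0.75·0.8 = 0.625
P(strong | large raise) = (0.75·0.8) / 0.625 = 0.6 / 0.625 = 0.96

0.960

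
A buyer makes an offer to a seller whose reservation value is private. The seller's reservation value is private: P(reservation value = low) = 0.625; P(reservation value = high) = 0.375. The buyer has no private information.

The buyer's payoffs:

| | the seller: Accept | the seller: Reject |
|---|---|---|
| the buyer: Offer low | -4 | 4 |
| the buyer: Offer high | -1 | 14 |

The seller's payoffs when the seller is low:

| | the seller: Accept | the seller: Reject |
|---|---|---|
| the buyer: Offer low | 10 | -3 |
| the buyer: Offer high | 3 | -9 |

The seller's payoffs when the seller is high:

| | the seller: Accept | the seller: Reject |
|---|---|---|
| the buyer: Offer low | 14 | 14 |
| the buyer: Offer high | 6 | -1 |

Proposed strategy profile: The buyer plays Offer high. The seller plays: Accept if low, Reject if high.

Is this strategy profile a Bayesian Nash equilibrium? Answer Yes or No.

A profile is a BNE iff every type of every player is best-responding given beliefs about the other side.
The buyer plays Offer high: E[Offer high] = 0.625·(-1) + 0.375·(14) = 4.625; E[Offer low] = -1. Best-responding. ✓
The seller (reservation value low), facing Offer high: Accept gives 3, Reject gives -9. Proposed Accept is best. ✓
The seller (reservation value high), facing Offer high: Accept gives 6, Reject gives -1. Proposed Reject is not best — profitable deviation exists. ✗

No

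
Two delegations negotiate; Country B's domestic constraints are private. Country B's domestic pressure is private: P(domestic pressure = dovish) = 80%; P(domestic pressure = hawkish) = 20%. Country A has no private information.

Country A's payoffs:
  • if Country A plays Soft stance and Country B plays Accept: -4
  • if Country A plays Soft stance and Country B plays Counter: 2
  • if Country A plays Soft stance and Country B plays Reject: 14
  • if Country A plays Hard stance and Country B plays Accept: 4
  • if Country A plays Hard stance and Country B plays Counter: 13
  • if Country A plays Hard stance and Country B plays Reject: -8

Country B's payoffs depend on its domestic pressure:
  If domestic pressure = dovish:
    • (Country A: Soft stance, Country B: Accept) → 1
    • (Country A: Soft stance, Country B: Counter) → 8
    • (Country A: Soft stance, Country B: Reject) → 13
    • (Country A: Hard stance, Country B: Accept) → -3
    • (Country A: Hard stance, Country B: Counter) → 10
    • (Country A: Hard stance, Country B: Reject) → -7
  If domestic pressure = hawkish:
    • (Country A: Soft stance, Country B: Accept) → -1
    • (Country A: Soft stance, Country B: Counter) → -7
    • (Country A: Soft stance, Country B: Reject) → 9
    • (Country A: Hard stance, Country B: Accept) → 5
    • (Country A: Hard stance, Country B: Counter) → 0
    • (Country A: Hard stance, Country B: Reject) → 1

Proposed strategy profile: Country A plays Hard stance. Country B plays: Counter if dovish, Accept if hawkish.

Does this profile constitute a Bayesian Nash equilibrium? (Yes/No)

Country A plays Hard stance: E[Hard stance] = 0.8·(13) + 0.2·(4) = 11.2; E[Soft stance] = 0.8. Best-responding. ✓
Country B (domestic pressure dovish), facing Hard stance: Accept gives -3, Counter gives 10, Reject gives -7. Proposed Counter is best. ✓
Country B (domestic pressure hawkish), facing Hard stance: Accept gives 5, Counter gives 0, Reject gives 1. Proposed Accept is best. ✓

Yes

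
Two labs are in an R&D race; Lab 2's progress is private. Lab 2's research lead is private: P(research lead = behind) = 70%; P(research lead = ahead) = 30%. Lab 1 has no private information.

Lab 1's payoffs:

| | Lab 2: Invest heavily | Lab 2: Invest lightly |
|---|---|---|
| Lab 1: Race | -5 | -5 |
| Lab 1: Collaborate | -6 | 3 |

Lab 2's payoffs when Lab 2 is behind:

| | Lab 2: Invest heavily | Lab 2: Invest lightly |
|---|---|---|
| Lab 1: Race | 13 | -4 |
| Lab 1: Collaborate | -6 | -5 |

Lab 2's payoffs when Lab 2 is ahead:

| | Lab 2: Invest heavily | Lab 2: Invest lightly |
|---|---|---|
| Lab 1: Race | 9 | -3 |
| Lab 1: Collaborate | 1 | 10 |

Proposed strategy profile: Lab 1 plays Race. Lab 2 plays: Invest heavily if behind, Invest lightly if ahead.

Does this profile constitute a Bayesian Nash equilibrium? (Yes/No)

No

Lab 1 plays Race: E[Race] = 0.7·(-5) + 0.3·(-5) = -5; E[Collaborate] = -3.3. Not best-responding. ✗
Lab 2 (research lead behind), facing Race: Invest heavily gives 13, Invest lightly gives -4. Proposed Invest heavily is best. ✓
Lab 2 (research lead ahead), facing Race: Invest heavily gives 9, Invest lightly gives -3. Proposed Invest lightly is not best — profitable deviation exists. ✗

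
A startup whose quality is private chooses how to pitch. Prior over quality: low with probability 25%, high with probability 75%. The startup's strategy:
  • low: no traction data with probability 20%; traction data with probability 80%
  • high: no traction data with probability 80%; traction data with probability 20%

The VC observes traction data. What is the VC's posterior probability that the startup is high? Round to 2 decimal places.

0.43

Apply Bayes' rule using the sender's strategy as the likelihood.
P(traction data) = 0.25·0.8 + 0.75·0.2 = 0.35
P(high | traction data) = (0.75·0.2) / 0.35 = 0.15 / 0.35 = 0.428571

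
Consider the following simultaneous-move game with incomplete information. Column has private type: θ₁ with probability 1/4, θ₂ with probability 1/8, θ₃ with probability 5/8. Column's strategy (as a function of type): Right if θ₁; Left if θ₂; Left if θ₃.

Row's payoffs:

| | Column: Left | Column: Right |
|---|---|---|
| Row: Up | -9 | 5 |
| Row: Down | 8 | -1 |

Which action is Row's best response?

E[Up] = 1/4·(5) + 1/8·(-9) + 5/8·(-9) = -11/2
E[Down] = 1/4·(-1) + 1/8·(8) + 5/8·(8) = 23/4
Best response: Down (23/4 is the largest).

Down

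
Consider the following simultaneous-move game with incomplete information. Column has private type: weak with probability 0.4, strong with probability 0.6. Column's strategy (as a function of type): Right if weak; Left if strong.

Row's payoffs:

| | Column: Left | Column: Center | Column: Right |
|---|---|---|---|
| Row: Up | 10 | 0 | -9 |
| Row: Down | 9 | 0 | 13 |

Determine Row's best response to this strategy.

Down

Compute Row's expected payoff for each action, taking the expectation over Column's type.
E[Up] = 0.4·(-9) + 0.6·(10) = 2.4
E[Down] = 0.4·(13) + 0.6·(9) = 10.6
Best response: Down (10.6 is the largest).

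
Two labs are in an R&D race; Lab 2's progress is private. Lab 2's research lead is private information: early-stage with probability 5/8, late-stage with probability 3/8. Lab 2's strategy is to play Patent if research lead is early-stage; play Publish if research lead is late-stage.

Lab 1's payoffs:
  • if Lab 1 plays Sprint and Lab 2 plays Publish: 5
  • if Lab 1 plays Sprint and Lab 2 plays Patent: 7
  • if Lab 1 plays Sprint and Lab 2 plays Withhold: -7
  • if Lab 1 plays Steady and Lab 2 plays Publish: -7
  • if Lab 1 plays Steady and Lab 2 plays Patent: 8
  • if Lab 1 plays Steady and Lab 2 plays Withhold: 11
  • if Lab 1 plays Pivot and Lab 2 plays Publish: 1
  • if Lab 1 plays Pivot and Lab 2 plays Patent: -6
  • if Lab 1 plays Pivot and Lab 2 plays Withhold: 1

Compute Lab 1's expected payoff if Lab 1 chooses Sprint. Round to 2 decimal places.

Take the expectation over Lab 2's research lead, weighting each type's action by its prior probability.
E[Sprint] = 5/8·7 + 3/8·5 = 35/8 + 15/8 = 25/4

6.25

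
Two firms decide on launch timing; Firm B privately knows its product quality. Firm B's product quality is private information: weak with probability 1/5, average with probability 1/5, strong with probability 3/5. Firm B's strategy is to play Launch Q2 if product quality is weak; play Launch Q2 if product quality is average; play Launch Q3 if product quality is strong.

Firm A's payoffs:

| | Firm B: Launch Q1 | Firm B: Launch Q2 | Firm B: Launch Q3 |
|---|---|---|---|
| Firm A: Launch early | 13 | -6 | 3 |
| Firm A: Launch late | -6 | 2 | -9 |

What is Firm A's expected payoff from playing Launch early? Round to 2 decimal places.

E[Launch early] = 1/5·(-6) + 1/5·(-6) + 3/5·3 = (-6/5) + (-6/5) + 9/5 = -3/5

-0.60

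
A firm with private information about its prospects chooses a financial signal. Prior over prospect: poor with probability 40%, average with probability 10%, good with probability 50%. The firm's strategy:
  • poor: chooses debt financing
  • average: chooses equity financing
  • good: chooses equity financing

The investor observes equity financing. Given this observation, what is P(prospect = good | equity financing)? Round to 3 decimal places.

P(equity financing) = 0.4·0 + 0.1·1 + 0.5·1 = 0.6
P(good | equity financing) = (0.5·1) / 0.6 = 0.5 / 0.6 = 0.833333

0.833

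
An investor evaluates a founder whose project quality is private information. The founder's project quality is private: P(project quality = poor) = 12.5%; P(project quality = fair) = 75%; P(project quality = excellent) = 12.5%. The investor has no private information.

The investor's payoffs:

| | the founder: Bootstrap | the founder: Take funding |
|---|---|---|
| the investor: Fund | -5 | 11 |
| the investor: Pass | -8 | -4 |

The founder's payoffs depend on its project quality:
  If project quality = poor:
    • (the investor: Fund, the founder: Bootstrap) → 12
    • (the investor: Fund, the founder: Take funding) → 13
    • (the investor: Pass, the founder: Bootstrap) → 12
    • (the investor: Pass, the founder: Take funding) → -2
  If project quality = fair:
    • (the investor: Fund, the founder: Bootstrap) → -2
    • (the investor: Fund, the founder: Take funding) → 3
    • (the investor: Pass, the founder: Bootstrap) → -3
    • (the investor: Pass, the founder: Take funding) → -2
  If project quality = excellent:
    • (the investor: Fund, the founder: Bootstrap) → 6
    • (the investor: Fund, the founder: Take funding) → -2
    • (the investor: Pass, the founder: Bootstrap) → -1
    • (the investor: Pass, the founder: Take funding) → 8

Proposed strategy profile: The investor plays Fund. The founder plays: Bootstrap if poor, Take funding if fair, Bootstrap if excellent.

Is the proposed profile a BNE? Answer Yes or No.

A profile is a BNE iff every type of every player is best-responding given beliefs about the other side.
The investor plays Fund: E[Fund] = 0.125·(-5) + 0.75·(11) + 0.125·(-5) = 7; E[Pass] = -5. Best-responding. ✓
The founder (project quality poor), facing Fund: Bootstrap gives 12, Take funding gives 13. Proposed Bootstrap is not best — profitable deviation exists. ✗
The founder (project quality fair), facing Fund: Bootstrap gives -2, Take funding gives 3. Proposed Take funding is best. ✓
The founder (project quality excellent), facing Fund: Bootstrap gives 6, Take funding gives -2. Proposed Bootstrap is best. ✓

No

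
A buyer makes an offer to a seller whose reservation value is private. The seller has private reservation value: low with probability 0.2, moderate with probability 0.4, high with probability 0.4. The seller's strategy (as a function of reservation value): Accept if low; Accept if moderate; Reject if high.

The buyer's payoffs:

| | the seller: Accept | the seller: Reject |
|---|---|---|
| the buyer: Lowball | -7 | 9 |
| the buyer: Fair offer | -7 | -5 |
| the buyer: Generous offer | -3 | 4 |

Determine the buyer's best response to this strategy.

E[Lowball] = 0.2·(-7) + 0.4·(-7) + 0.4·(9) = -0.6
E[Fair offer] = 0.2·(-7) + 0.4·(-7) + 0.4·(-5) = -6.2
E[Generous offer] = 0.2·(-3) + 0.4·(-3) + 0.4·(4) = -0.2
Best response: Generous offer (-0.2 is the largest).

Generous offer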